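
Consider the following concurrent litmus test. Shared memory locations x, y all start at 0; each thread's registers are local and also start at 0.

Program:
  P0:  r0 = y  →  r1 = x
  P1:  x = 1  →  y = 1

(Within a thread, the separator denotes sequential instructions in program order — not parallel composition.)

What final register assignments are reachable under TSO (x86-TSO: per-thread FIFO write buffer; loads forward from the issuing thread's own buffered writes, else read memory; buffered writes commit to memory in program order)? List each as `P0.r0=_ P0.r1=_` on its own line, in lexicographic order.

outcome vector order: (P0.r0,P0.r1)
|TSO outcomes| = 3

P0.r0=0 P0.r1=0
P0.r0=0 P0.r1=1
P0.r0=1 P0.r1=1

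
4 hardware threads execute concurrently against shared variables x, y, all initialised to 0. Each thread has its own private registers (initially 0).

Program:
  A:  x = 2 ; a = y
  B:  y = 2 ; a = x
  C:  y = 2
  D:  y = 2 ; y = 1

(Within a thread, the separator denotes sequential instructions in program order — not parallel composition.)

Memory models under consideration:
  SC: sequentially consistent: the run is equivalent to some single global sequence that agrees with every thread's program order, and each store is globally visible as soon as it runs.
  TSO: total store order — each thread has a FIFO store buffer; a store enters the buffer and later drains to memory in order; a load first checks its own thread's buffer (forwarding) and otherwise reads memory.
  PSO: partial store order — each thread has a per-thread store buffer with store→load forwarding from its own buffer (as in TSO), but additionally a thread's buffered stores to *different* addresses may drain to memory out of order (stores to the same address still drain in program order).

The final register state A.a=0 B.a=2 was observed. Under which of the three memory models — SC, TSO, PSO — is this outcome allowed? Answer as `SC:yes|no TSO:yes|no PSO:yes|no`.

outcome vector order: (A.a,B.a)
under SC → 0/2; 1/0; 1/2; 2/0; 2/2
under TSO → 0/0; 0/2; 1/0; 1/2; 2/0; 2/2
under PSO → 0/0; 0/2; 1/0; 1/2; 2/0; 2/2
target 0/2 ∈ {SC,TSO,PSO}

SC:yes TSO:yes PSO:yes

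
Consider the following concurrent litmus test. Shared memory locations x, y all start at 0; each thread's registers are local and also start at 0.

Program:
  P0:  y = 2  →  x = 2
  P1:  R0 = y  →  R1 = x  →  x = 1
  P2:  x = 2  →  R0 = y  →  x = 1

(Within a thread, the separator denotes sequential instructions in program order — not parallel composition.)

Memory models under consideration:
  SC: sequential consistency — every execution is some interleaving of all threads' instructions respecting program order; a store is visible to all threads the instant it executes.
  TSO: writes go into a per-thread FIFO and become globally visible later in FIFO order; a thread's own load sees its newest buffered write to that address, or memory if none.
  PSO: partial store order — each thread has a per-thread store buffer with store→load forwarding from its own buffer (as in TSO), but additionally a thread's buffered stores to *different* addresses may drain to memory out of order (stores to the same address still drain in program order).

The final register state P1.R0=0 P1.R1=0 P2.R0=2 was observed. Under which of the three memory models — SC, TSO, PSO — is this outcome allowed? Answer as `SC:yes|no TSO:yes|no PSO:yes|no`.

SC:yes TSO:yes PSO:yes

outcome vector order: (P1.R0,P1.R1,P2.R0)
[SC] allowed = {0/0/0; 0/0/2; 0/1/0; 0/1/2; 0/2/0; 0/2/2; 2/0/2; 2/1/0; 2/1/2; 2/2/0; 2/2/2}
[TSO] allowed = {0/0/0; 0/0/2; 0/1/0; 0/1/2; 0/2/0; 0/2/2; 2/0/0; 2/0/2; 2/1/0; 2/1/2; 2/2/0; 2/2/2}
[PSO] allowed = {0/0/0; 0/0/2; 0/1/0; 0/1/2; 0/2/0; 0/2/2; 2/0/0; 2/0/2; 2/1/0; 2/1/2; 2/2/0; 2/2/2}
target 0/0/2 ∈ {SC,TSO,PSO}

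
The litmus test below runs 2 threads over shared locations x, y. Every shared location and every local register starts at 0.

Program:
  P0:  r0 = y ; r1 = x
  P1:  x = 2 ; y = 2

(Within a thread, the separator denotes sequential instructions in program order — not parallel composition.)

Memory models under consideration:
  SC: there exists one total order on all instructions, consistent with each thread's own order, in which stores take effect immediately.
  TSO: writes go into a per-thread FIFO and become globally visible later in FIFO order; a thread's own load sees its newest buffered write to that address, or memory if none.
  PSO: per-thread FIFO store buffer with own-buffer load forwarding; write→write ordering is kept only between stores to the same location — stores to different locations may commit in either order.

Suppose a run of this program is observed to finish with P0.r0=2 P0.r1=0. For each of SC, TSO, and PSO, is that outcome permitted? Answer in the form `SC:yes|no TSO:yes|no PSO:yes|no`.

outcome vector order: (P0.r0,P0.r1)
SC: 3 outcomes — {(0,0) (0,2) (2,2)}
TSO: 3 outcomes — {(0,0) (0,2) (2,2)}
PSO: 4 outcomes — {(0,0) (0,2) (2,0) (2,2)}
target (2,0) ∈ {PSO}

SC:no TSO:no PSO:yes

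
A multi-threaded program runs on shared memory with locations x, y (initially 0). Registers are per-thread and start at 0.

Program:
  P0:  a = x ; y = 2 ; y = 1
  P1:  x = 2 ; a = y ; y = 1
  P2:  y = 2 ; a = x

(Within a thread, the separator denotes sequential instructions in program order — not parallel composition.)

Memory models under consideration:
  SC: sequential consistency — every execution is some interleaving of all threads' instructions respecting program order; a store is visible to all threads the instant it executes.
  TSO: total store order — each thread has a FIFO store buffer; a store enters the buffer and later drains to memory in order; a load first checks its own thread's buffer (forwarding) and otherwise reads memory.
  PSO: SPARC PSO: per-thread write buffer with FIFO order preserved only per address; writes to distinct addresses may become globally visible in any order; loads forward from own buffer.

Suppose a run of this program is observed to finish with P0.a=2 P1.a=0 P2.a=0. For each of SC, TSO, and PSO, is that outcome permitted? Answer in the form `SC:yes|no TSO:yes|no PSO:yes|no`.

SC:no TSO:yes PSO:yes

outcome vector order: (P0.a,P1.a,P2.a)
under SC → 002 010 012 020 022 202 210 212 220 222
under TSO → 000 002 010 012 020 022 200 202 210 212 220 222
under PSO → 000 002 010 012 020 022 200 202 210 212 220 222
target 200 ∈ {TSO,PSO}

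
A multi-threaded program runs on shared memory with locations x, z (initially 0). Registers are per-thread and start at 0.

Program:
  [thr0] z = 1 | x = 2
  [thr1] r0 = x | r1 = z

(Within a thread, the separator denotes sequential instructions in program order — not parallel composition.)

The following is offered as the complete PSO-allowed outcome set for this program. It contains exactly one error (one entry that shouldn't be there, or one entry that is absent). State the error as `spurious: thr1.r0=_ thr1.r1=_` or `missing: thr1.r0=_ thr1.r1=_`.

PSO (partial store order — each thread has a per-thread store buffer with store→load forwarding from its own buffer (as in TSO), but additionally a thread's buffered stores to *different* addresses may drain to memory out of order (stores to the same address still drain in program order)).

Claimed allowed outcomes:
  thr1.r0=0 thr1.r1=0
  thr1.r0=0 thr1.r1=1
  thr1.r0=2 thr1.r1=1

missing: thr1.r0=2 thr1.r1=0

outcome vector order: (thr1.r0,thr1.r1)
PSO (4): (0,0) (0,1) (2,0) (2,1)
PSO∖claimed = {(2,0)}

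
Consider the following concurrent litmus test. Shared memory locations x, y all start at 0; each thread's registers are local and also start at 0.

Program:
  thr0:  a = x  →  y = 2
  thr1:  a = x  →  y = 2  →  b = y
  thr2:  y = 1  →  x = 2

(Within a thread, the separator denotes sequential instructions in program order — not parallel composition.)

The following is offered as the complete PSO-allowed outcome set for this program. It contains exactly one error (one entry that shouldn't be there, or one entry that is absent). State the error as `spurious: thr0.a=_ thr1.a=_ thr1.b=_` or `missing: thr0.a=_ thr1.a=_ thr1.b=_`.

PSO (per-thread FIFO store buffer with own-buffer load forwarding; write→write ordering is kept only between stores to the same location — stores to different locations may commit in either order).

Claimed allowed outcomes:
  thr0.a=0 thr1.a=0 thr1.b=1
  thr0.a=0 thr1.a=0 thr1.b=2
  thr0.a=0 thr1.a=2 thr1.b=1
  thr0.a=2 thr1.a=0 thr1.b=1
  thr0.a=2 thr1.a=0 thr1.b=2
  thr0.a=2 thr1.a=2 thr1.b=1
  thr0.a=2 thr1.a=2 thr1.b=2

outcome vector order: (thr0.a,thr1.a,thr1.b)
[PSO] allowed = {(0,0,1), (0,0,2), (0,2,1), (0,2,2), (2,0,1), (2,0,2), (2,2,1), (2,2,2)}
PSO∖claimed = {(0,2,2)}

missing: thr0.a=0 thr1.a=2 thr1.b=2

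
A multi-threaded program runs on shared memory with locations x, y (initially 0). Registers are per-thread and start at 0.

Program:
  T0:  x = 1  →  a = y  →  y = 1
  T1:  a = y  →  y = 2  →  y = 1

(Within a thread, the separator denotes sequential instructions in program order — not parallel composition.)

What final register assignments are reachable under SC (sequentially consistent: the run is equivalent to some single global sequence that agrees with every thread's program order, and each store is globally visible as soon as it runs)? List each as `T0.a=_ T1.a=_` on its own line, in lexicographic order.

T0.a=0 T1.a=0
T0.a=0 T1.a=1
T0.a=1 T1.a=0
T0.a=2 T1.a=0

outcome vector order: (T0.a,T1.a)
|SC outcomes| = 4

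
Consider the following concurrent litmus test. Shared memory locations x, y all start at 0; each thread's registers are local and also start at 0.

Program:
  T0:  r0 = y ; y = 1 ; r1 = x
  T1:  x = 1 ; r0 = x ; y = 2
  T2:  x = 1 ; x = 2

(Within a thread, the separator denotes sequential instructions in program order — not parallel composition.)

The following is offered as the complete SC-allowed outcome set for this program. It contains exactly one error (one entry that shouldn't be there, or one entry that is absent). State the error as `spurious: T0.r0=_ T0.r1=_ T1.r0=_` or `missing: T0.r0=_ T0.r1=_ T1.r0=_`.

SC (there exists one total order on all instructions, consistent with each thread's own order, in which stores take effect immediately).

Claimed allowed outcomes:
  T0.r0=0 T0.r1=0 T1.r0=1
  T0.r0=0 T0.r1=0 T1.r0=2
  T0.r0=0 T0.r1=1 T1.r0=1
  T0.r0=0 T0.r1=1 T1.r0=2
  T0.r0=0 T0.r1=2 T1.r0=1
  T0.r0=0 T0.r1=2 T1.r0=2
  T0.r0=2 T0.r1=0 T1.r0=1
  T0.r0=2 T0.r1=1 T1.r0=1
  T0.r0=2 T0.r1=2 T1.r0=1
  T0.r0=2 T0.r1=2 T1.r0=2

spurious: T0.r0=2 T0.r1=0 T1.r0=1

outcome vector order: (T0.r0,T0.r1,T1.r0)
[SC] allowed = {0/0/1; 0/0/2; 0/1/1; 0/1/2; 0/2/1; 0/2/2; 2/1/1; 2/2/1; 2/2/2}
claimed∖SC = {2/0/1}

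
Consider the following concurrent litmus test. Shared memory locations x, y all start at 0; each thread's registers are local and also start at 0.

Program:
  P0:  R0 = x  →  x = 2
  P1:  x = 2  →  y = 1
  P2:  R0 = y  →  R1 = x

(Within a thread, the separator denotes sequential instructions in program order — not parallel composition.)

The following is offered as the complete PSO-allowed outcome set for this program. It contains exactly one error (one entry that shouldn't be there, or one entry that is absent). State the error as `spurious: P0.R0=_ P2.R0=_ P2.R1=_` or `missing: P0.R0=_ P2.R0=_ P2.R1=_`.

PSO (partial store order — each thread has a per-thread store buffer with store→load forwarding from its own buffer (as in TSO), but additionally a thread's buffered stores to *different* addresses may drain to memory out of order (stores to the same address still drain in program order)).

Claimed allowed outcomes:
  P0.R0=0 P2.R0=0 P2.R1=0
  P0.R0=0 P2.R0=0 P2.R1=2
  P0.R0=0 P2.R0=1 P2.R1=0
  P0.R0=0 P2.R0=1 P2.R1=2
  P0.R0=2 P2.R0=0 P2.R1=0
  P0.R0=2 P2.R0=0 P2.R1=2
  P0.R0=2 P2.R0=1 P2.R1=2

outcome vector order: (P0.R0,P2.R0,P2.R1)
[PSO] allowed = {<0 0 0>; <0 0 2>; <0 1 0>; <0 1 2>; <2 0 0>; <2 0 2>; <2 1 0>; <2 1 2>}
PSO∖claimed = {<2 1 0>}

missing: P0.R0=2 P2.R0=1 P2.R1=0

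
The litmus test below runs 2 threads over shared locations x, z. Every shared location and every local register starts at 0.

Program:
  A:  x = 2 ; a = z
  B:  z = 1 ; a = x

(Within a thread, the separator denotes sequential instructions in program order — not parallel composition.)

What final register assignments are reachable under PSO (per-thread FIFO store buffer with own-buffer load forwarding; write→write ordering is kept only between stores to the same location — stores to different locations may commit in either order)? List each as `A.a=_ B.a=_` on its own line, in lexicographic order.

A.a=0 B.a=0
A.a=0 B.a=2
A.a=1 B.a=0
A.a=1 B.a=2

outcome vector order: (A.a,B.a)
|PSO outcomes| = 4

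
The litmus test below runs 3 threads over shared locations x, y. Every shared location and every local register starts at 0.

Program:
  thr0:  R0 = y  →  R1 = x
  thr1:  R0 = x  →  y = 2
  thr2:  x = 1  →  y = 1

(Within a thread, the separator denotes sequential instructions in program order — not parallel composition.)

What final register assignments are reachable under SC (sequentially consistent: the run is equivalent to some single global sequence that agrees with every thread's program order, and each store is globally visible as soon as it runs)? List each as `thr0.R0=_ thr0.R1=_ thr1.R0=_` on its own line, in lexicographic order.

outcome vector order: (thr0.R0,thr0.R1,thr1.R0)
|SC outcomes| = 9

thr0.R0=0 thr0.R1=0 thr1.R0=0
thr0.R0=0 thr0.R1=0 thr1.R0=1
thr0.R0=0 thr0.R1=1 thr1.R0=0
thr0.R0=0 thr0.R1=1 thr1.R0=1
thr0.R0=1 thr0.R1=1 thr1.R0=0
thr0.R0=1 thr0.R1=1 thr1.R0=1
thr0.R0=2 thr0.R1=0 thr1.R0=0
thr0.R0=2 thr0.R1=1 thr1.R0=0
thr0.R0=2 thr0.R1=1 thr1.R0=1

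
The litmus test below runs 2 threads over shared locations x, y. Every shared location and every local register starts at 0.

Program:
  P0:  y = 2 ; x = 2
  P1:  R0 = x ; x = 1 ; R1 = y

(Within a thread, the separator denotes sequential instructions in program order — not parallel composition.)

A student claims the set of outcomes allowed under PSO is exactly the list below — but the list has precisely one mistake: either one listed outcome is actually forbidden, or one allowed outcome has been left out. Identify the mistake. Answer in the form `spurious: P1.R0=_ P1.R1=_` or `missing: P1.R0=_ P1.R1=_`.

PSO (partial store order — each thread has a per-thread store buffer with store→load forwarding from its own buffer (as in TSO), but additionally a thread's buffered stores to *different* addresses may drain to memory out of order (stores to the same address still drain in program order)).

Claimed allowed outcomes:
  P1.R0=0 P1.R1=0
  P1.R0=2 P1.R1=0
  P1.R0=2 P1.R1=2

missing: P1.R0=0 P1.R1=2

outcome vector order: (P1.R0,P1.R1)
PSO: 4 outcomes — {<0 0> <0 2> <2 0> <2 2>}
PSO∖claimed = {<0 2>}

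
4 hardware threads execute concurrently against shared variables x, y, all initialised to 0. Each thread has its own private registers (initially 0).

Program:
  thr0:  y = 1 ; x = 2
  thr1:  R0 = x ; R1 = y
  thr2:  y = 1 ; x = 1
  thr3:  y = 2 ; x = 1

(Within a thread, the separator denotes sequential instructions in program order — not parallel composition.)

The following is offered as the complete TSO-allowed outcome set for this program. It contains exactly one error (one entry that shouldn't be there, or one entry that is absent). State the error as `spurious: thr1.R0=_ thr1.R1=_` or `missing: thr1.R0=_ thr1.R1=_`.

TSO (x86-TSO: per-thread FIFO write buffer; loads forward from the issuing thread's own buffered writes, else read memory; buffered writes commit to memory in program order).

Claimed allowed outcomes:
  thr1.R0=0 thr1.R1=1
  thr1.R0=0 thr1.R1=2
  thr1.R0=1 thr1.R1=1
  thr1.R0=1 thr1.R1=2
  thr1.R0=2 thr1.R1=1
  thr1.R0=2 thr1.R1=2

missing: thr1.R0=0 thr1.R1=0

outcome vector order: (thr1.R0,thr1.R1)
under TSO → (0,0), (0,1), (0,2), (1,1), (1,2), (2,1), (2,2)
TSO∖claimed = {(0,0)}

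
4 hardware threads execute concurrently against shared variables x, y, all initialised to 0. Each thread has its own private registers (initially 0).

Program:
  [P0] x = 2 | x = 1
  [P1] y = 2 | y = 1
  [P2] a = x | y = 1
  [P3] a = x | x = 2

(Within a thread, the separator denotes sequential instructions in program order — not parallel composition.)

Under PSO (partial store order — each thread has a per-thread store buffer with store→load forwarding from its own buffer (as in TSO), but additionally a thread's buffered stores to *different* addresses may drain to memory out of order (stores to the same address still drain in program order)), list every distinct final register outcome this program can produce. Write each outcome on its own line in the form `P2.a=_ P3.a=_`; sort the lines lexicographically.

P2.a=0 P3.a=0
P2.a=0 P3.a=1
P2.a=0 P3.a=2
P2.a=1 P3.a=0
P2.a=1 P3.a=1
P2.a=1 P3.a=2
P2.a=2 P3.a=0
P2.a=2 P3.a=1
P2.a=2 P3.a=2

outcome vector order: (P2.a,P3.a)
|PSO outcomes| = 9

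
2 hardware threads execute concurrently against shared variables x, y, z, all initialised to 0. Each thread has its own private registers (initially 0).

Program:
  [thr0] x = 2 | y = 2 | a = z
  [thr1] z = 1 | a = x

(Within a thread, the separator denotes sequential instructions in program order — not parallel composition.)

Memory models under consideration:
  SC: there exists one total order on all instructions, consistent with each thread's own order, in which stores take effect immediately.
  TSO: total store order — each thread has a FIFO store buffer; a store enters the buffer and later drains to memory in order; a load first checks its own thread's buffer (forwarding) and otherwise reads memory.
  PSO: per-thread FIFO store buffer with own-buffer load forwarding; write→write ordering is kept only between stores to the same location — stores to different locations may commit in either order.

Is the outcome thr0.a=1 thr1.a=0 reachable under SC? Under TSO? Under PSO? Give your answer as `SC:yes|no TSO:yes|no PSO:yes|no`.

SC:yes TSO:yes PSO:yes

outcome vector order: (thr0.a,thr1.a)
SC (3): (0,2) (1,0) (1,2)
TSO (4): (0,0) (0,2) (1,0) (1,2)
PSO (4): (0,0) (0,2) (1,0) (1,2)
target (1,0) ∈ {SC,TSO,PSO}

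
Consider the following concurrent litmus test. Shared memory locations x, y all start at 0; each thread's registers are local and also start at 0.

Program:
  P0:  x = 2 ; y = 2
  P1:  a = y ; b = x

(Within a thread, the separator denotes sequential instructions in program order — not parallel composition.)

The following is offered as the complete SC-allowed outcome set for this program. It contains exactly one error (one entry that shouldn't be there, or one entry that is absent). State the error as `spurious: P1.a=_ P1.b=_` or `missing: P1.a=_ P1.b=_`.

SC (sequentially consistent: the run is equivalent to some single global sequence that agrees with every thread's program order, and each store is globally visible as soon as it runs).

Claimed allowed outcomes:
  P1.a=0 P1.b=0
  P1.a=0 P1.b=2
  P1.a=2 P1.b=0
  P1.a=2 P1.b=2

outcome vector order: (P1.a,P1.b)
under SC → <0 0>, <0 2>, <2 2>
claimed∖SC = {<2 0>}

spurious: P1.a=2 P1.b=0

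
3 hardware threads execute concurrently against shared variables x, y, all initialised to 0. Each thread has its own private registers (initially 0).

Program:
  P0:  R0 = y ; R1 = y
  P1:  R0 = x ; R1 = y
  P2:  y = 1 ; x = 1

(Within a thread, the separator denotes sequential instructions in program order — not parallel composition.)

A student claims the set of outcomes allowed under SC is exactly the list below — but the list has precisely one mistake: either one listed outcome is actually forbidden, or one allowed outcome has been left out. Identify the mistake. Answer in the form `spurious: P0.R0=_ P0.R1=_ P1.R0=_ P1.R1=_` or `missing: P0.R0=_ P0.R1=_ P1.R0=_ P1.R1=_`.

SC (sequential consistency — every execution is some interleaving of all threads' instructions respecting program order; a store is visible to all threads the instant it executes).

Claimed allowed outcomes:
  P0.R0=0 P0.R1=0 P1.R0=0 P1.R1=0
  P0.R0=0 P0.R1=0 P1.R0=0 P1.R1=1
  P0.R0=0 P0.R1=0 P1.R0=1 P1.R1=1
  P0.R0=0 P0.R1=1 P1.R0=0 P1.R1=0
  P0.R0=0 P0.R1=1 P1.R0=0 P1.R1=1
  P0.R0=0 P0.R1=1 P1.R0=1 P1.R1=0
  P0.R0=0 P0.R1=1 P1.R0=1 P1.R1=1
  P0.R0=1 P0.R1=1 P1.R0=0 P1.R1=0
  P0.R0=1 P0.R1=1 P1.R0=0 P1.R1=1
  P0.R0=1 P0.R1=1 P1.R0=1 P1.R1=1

spurious: P0.R0=0 P0.R1=1 P1.R0=1 P1.R1=0

outcome vector order: (P0.R0,P0.R1,P1.R0,P1.R1)
[SC] allowed = {(0,0,0,0) (0,0,0,1) (0,0,1,1) (0,1,0,0) (0,1,0,1) (0,1,1,1) (1,1,0,0) (1,1,0,1) (1,1,1,1)}
claimed∖SC = {(0,1,1,0)}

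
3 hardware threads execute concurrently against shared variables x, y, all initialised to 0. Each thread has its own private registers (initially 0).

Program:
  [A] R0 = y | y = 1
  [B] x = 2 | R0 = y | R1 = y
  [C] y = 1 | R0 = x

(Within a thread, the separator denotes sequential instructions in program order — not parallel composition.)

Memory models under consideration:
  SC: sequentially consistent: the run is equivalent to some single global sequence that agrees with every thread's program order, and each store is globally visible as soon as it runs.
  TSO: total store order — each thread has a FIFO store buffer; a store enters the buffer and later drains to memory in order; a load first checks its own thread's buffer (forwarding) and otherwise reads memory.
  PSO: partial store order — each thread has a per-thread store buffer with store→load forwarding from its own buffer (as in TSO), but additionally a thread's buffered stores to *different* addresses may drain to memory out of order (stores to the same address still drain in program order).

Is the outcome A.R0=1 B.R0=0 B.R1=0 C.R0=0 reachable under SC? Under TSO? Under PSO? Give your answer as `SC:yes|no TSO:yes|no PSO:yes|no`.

SC:no TSO:yes PSO:yes

outcome vector order: (A.R0,B.R0,B.R1,C.R0)
SC: 8 outcomes — {0002, 0012, 0110, 0112, 1002, 1012, 1110, 1112}
TSO: 12 outcomes — {0000, 0002, 0010, 0012, 0110, 0112, 1000, 1002, 1010, 1012, 1110, 1112}
PSO: 12 outcomes — {0000, 0002, 0010, 0012, 0110, 0112, 1000, 1002, 1010, 1012, 1110, 1112}
target 1000 ∈ {TSO,PSO}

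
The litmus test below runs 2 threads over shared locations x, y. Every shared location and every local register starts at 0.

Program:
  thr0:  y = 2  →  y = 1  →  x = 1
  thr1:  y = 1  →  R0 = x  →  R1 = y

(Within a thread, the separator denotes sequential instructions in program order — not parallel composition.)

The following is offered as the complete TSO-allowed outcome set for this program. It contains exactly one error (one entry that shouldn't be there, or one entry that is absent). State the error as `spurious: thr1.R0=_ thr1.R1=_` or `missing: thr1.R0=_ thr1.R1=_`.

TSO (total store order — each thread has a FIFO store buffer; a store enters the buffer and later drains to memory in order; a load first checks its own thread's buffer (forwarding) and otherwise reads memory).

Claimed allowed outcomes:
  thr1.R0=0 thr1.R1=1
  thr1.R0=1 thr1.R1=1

missing: thr1.R0=0 thr1.R1=2

outcome vector order: (thr1.R0,thr1.R1)
under TSO → 0/1; 0/2; 1/1
TSO∖claimed = {0/2}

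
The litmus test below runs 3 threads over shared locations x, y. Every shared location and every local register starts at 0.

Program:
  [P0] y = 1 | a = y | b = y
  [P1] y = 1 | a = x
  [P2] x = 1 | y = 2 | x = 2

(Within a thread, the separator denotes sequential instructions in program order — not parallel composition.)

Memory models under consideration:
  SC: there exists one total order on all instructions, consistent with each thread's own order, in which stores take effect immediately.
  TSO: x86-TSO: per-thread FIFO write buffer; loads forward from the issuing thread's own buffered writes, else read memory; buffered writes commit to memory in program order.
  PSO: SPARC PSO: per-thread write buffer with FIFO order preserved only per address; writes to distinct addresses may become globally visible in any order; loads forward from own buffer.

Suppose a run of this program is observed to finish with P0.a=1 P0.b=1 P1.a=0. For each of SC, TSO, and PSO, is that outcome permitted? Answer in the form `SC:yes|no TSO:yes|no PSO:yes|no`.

SC:yes TSO:yes PSO:yes

outcome vector order: (P0.a,P0.b,P1.a)
SC: 11 outcomes — {110 111 112 120 121 122 211 212 220 221 222}
TSO: 12 outcomes — {110 111 112 120 121 122 210 211 212 220 221 222}
PSO: 12 outcomes — {110 111 112 120 121 122 210 211 212 220 221 222}
target 110 ∈ {SC,TSO,PSO}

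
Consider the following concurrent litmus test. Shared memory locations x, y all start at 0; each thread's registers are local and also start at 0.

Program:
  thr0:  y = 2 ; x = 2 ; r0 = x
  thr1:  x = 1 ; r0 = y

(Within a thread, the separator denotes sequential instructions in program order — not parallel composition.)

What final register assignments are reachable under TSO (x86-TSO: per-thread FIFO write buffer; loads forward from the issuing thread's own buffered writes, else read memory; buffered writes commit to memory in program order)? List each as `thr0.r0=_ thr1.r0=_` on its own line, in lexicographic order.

outcome vector order: (thr0.r0,thr1.r0)
|TSO outcomes| = 4

thr0.r0=1 thr1.r0=0
thr0.r0=1 thr1.r0=2
thr0.r0=2 thr1.r0=0
thr0.r0=2 thr1.r0=2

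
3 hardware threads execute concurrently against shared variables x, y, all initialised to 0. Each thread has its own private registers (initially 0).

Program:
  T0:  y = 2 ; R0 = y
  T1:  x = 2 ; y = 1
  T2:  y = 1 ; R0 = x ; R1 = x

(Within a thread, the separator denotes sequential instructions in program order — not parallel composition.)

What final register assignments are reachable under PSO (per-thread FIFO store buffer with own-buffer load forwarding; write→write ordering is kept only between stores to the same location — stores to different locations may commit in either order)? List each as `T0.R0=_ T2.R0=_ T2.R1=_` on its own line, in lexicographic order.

outcome vector order: (T0.R0,T2.R0,T2.R1)
|PSO outcomes| = 6

T0.R0=1 T2.R0=0 T2.R1=0
T0.R0=1 T2.R0=0 T2.R1=2
T0.R0=1 T2.R0=2 T2.R1=2
T0.R0=2 T2.R0=0 T2.R1=0
T0.R0=2 T2.R0=0 T2.R1=2
T0.R0=2 T2.R0=2 T2.R1=2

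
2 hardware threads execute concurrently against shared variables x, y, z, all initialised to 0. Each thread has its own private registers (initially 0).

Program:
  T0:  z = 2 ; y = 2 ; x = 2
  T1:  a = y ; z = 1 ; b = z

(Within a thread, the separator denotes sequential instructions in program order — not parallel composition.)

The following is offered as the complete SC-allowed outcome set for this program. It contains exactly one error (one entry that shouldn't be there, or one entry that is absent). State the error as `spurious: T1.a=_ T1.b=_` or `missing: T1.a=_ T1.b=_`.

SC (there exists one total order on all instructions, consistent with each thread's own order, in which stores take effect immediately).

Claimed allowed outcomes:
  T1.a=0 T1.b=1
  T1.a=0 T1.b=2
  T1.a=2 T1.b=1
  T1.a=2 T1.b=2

outcome vector order: (T1.a,T1.b)
SC (3): <0 1>, <0 2>, <2 1>
claimed∖SC = {<2 2>}

spurious: T1.a=2 T1.b=2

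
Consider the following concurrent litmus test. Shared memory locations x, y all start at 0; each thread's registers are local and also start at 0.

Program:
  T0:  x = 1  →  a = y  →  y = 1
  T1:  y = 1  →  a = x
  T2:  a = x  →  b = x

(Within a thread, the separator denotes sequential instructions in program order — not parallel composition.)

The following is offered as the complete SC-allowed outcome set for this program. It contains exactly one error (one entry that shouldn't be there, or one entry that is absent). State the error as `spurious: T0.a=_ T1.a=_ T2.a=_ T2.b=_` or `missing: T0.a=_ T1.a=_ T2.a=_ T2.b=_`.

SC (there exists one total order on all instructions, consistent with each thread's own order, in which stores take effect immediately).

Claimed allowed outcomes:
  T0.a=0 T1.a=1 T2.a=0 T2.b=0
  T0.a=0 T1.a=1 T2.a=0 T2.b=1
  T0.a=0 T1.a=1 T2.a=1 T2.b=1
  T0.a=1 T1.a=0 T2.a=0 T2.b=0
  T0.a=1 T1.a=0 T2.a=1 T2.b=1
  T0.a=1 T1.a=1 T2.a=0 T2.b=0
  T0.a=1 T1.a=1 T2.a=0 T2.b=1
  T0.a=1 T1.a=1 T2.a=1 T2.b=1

missing: T0.a=1 T1.a=0 T2.a=0 T2.b=1

outcome vector order: (T0.a,T1.a,T2.a,T2.b)
[SC] allowed = {0/1/0/0 0/1/0/1 0/1/1/1 1/0/0/0 1/0/0/1 1/0/1/1 1/1/0/0 1/1/0/1 1/1/1/1}
SC∖claimed = {1/0/0/1}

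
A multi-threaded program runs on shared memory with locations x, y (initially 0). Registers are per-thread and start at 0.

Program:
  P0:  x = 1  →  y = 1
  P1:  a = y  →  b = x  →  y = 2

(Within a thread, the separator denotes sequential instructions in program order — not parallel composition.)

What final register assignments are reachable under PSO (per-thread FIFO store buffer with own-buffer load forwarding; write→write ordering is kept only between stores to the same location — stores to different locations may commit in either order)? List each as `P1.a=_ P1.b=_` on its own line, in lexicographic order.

P1.a=0 P1.b=0
P1.a=0 P1.b=1
P1.a=1 P1.b=0
P1.a=1 P1.b=1

outcome vector order: (P1.a,P1.b)
|PSO outcomes| = 4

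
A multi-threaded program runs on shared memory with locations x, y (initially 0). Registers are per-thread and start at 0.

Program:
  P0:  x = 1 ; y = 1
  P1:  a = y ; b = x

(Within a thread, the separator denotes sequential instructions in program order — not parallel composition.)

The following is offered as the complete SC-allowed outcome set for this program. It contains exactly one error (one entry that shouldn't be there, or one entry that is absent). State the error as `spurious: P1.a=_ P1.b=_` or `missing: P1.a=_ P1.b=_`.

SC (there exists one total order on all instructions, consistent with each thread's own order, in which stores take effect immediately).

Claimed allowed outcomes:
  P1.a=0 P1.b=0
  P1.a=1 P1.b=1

missing: P1.a=0 P1.b=1

outcome vector order: (P1.a,P1.b)
SC: 3 outcomes — {<0 0> <0 1> <1 1>}
SC∖claimed = {<0 1>}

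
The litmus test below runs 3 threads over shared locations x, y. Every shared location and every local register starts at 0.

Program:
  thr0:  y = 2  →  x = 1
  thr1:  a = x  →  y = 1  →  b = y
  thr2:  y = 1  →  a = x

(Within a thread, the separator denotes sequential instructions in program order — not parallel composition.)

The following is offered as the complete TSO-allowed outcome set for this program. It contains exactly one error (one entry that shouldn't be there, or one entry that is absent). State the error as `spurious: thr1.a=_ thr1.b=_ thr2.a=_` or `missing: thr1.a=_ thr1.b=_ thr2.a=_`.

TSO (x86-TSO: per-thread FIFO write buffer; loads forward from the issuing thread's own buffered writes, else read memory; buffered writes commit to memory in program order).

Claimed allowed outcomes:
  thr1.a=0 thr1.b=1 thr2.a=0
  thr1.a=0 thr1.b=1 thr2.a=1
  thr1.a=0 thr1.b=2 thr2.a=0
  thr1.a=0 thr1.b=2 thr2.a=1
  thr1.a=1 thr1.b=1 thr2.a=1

outcome vector order: (thr1.a,thr1.b,thr2.a)
TSO (6): (0,1,0) (0,1,1) (0,2,0) (0,2,1) (1,1,0) (1,1,1)
TSO∖claimed = {(1,1,0)}

missing: thr1.a=1 thr1.b=1 thr2.a=0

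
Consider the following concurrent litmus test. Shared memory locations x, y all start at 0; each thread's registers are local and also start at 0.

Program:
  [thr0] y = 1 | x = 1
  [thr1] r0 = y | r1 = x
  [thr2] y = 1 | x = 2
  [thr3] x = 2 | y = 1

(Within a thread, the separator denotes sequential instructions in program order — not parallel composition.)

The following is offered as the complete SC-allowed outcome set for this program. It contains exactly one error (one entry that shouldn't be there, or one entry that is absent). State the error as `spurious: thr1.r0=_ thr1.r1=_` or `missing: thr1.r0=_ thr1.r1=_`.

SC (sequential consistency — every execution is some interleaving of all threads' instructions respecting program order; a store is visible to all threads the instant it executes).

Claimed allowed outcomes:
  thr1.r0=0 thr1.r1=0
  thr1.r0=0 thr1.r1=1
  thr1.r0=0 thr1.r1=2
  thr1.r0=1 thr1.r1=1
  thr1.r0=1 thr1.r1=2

missing: thr1.r0=1 thr1.r1=0

outcome vector order: (thr1.r0,thr1.r1)
SC (6): <0 0> <0 1> <0 2> <1 0> <1 1> <1 2>
SC∖claimed = {<1 0>}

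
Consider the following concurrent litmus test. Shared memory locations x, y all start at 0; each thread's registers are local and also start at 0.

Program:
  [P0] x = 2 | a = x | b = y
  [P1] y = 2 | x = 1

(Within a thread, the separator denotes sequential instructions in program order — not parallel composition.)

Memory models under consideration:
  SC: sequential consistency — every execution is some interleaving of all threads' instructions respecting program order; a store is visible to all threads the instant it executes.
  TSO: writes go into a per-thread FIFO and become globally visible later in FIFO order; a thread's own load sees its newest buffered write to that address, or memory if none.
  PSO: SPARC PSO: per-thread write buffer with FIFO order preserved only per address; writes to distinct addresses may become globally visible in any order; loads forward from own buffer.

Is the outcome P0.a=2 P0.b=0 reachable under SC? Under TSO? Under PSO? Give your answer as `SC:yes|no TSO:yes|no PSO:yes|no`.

SC:yes TSO:yes PSO:yes

outcome vector order: (P0.a,P0.b)
SC: 3 outcomes — {(1,2) (2,0) (2,2)}
TSO: 3 outcomes — {(1,2) (2,0) (2,2)}
PSO: 4 outcomes — {(1,0) (1,2) (2,0) (2,2)}
target (2,0) ∈ {SC,TSO,PSO}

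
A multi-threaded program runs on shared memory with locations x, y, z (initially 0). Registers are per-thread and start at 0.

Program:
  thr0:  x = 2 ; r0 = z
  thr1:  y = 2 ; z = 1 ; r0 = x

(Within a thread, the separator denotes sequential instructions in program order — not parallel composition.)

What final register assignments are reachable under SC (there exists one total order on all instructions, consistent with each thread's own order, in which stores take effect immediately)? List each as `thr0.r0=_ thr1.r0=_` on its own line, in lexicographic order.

outcome vector order: (thr0.r0,thr1.r0)
|SC outcomes| = 3

thr0.r0=0 thr1.r0=2
thr0.r0=1 thr1.r0=0
thr0.r0=1 thr1.r0=2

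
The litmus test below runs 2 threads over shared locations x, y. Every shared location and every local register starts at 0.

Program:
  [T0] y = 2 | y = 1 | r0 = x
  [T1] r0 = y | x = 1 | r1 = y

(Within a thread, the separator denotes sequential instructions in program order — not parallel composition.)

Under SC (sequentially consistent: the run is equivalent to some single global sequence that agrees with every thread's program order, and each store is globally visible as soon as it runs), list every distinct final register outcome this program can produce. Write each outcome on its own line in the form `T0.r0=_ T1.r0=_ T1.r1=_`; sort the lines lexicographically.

outcome vector order: (T0.r0,T1.r0,T1.r1)
|SC outcomes| = 9

T0.r0=0 T1.r0=0 T1.r1=1
T0.r0=0 T1.r0=1 T1.r1=1
T0.r0=0 T1.r0=2 T1.r1=1
T0.r0=1 T1.r0=0 T1.r1=0
T0.r0=1 T1.r0=0 T1.r1=1
T0.r0=1 T1.r0=0 T1.r1=2
T0.r0=1 T1.r0=1 T1.r1=1
T0.r0=1 T1.r0=2 T1.r1=1
T0.r0=1 T1.r0=2 T1.r1=2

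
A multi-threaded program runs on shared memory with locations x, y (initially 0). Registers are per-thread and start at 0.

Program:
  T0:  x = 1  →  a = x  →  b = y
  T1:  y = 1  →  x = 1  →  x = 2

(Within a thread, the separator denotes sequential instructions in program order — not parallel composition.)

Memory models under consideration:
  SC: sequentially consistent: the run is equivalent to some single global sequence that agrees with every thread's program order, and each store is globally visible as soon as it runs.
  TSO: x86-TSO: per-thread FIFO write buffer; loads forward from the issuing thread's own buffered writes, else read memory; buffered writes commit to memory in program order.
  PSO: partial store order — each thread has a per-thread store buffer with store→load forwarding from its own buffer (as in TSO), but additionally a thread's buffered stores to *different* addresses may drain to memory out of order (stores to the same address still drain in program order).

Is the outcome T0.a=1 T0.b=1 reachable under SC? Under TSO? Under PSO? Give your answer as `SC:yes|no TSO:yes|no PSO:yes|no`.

SC:yes TSO:yes PSO:yes

outcome vector order: (T0.a,T0.b)
under SC → 10, 11, 21
under TSO → 10, 11, 21
under PSO → 10, 11, 20, 21
target 11 ∈ {SC,TSO,PSO}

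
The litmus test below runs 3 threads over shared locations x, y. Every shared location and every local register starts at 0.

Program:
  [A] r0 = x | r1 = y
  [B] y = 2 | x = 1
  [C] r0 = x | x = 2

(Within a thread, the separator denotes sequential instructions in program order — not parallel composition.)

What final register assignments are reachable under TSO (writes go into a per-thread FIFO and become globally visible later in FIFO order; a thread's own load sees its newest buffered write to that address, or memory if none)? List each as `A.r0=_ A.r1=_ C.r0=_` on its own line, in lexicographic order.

A.r0=0 A.r1=0 C.r0=0
A.r0=0 A.r1=0 C.r0=1
A.r0=0 A.r1=2 C.r0=0
A.r0=0 A.r1=2 C.r0=1
A.r0=1 A.r1=2 C.r0=0
A.r0=1 A.r1=2 C.r0=1
A.r0=2 A.r1=0 C.r0=0
A.r0=2 A.r1=2 C.r0=0
A.r0=2 A.r1=2 C.r0=1

outcome vector order: (A.r0,A.r1,C.r0)
|TSO outcomes| = 9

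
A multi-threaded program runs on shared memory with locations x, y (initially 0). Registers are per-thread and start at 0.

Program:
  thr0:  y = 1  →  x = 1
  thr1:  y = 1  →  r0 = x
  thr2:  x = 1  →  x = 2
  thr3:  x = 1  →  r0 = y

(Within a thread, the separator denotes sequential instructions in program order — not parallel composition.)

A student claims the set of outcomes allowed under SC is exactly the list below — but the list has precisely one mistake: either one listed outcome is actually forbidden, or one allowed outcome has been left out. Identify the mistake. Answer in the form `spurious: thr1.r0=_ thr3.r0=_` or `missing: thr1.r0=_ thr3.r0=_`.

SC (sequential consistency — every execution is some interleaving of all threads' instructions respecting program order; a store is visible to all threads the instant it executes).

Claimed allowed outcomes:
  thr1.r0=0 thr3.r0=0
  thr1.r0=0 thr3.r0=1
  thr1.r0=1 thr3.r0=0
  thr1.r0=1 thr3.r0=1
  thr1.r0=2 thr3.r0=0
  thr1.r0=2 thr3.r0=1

spurious: thr1.r0=0 thr3.r0=0

outcome vector order: (thr1.r0,thr3.r0)
[SC] allowed = {01, 10, 11, 20, 21}
claimed∖SC = {00}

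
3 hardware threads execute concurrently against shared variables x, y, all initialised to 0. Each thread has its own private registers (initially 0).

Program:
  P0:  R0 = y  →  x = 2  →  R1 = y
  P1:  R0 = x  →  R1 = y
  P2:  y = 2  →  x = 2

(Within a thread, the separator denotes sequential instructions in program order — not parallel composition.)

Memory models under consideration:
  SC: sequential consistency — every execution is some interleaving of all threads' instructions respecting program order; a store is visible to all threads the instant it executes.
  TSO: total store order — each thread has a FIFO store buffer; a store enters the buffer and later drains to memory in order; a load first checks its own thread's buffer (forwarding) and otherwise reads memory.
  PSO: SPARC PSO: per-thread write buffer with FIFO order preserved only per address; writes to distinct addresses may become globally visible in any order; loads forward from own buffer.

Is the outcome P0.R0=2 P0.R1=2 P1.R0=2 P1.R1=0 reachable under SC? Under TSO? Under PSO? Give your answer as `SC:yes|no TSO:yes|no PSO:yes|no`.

SC:no TSO:no PSO:yes

outcome vector order: (P0.R0,P0.R1,P1.R0,P1.R1)
SC (11): <0 0 0 0>; <0 0 0 2>; <0 0 2 0>; <0 0 2 2>; <0 2 0 0>; <0 2 0 2>; <0 2 2 0>; <0 2 2 2>; <2 2 0 0>; <2 2 0 2>; <2 2 2 2>
TSO (11): <0 0 0 0>; <0 0 0 2>; <0 0 2 0>; <0 0 2 2>; <0 2 0 0>; <0 2 0 2>; <0 2 2 0>; <0 2 2 2>; <2 2 0 0>; <2 2 0 2>; <2 2 2 2>
PSO (12): <0 0 0 0>; <0 0 0 2>; <0 0 2 0>; <0 0 2 2>; <0 2 0 0>; <0 2 0 2>; <0 2 2 0>; <0 2 2 2>; <2 2 0 0>; <2 2 0 2>; <2 2 2 0>; <2 2 2 2>
target <2 2 2 0> ∈ {PSO}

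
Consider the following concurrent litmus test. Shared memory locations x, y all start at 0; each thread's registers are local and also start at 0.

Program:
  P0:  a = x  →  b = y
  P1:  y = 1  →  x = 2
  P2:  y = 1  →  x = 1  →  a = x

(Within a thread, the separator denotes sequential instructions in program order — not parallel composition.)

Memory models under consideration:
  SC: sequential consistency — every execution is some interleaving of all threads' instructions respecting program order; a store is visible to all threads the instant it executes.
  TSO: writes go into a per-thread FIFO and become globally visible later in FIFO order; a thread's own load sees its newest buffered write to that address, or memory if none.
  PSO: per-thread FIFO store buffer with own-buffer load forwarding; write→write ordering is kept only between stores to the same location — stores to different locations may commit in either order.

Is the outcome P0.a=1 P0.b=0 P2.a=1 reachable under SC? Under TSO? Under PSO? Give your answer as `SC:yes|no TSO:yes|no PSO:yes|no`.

outcome vector order: (P0.a,P0.b,P2.a)
SC (8): 0/0/1; 0/0/2; 0/1/1; 0/1/2; 1/1/1; 1/1/2; 2/1/1; 2/1/2
TSO (8): 0/0/1; 0/0/2; 0/1/1; 0/1/2; 1/1/1; 1/1/2; 2/1/1; 2/1/2
PSO (12): 0/0/1; 0/0/2; 0/1/1; 0/1/2; 1/0/1; 1/0/2; 1/1/1; 1/1/2; 2/0/1; 2/0/2; 2/1/1; 2/1/2
target 1/0/1 ∈ {PSO}

SC:no TSO:no PSO:yes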